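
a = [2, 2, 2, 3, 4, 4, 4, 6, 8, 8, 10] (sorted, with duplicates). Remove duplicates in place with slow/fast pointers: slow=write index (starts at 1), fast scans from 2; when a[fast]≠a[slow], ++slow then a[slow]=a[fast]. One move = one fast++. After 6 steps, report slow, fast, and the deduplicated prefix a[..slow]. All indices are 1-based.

(s=1,f=2) a[fast]=2=a[slow] dup → fast++
(s=1,f=3) a[fast]=2=a[slow] dup → fast++
(s=1,f=4) a[fast]=3≠a[slow]=2 write a[2]=3 → slow++,fast++
(s=2,f=5) a[fast]=4≠a[slow]=3 write a[3]=4 → slow++,fast++
(s=3,f=6) a[fast]=4=a[slow] dup → fast++
(s=3,f=7) a[fast]=4=a[slow] dup → fast++

slow=3, fast=8, prefix=[2, 3, 4]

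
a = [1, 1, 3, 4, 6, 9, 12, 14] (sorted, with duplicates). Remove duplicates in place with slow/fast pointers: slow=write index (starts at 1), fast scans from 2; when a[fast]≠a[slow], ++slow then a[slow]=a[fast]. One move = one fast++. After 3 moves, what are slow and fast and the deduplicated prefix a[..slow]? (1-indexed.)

slow=3, fast=5, prefix=[1, 3, 4]

slow=1 fast=2: a[fast]=1=a[slow] dup, fast++
slow=1 fast=3: a[fast]=3≠a[slow]=1 write a[2]=3, slow++,fast++
slow=2 fast=4: a[fast]=4≠a[slow]=3 write a[3]=4, slow++,fast++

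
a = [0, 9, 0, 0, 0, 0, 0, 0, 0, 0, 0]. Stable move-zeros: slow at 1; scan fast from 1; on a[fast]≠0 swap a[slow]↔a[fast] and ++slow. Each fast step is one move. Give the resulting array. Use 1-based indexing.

[9, 0, 0, 0, 0, 0, 0, 0, 0, 0, 0]

(s=1,f=1) a[fast]=0 → fast++
(s=1,f=2) a[fast]=9≠0 swap→a[1]=9 → slow++,fast++
(s=2,f=3) a[fast]=0 → fast++
(s=2,f=4) a[fast]=0 → fast++
(s=2,f=5) a[fast]=0 → fast++
(s=2,f=6) a[fast]=0 → fast++
(s=2,f=7) a[fast]=0 → fast++
(s=2,f=8) a[fast]=0 → fast++
(s=2,f=9) a[fast]=0 → fast++
(s=2,f=10) a[fast]=0 → fast++
(s=2,f=11) a[fast]=0 → fast++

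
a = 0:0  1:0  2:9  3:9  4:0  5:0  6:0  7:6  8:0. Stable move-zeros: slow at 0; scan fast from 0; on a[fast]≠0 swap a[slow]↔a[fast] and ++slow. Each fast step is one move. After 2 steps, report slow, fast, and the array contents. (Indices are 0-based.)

slow=0 fast=0: a[fast]=0, fast++
slow=0 fast=1: a[fast]=0, fast++

slow=0, fast=2, a=[0, 0, 9, 9, 0, 0, 0, 6, 0]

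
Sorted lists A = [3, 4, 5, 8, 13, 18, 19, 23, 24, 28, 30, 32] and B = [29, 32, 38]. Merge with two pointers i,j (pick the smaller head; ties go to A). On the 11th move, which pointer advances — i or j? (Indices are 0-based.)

[i=0,j=0] A[i]=3<=B[j]=29 take 3 → i++
[i=1,j=0] A[i]=4<=B[j]=29 take 4 → i++
[i=2,j=0] A[i]=5<=B[j]=29 take 5 → i++
[i=3,j=0] A[i]=8<=B[j]=29 take 8 → i++
[i=4,j=0] A[i]=13<=B[j]=29 take 13 → i++
[i=5,j=0] A[i]=18<=B[j]=29 take 18 → i++
[i=6,j=0] A[i]=19<=B[j]=29 take 19 → i++
[i=7,j=0] A[i]=23<=B[j]=29 take 23 → i++
[i=8,j=0] A[i]=24<=B[j]=29 take 24 → i++
[i=9,j=0] A[i]=28<=B[j]=29 take 28 → i++
[i=10,j=0] A[i]=30>B[j]=29 take 29 → j++

j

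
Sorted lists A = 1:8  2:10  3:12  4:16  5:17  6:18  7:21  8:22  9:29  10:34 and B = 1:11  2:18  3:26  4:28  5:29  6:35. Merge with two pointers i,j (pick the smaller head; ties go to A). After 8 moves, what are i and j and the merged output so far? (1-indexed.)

i=7, j=3, merged so far=[8, 10, 11, 12, 16, 17, 18, 18]

[i=1,j=1] A[i]=8<=B[j]=11 take 8 → i++
[i=2,j=1] A[i]=10<=B[j]=11 take 10 → i++
[i=3,j=1] A[i]=12>B[j]=11 take 11 → j++
[i=3,j=2] A[i]=12<=B[j]=18 take 12 → i++
[i=4,j=2] A[i]=16<=B[j]=18 take 16 → i++
[i=5,j=2] A[i]=17<=B[j]=18 take 17 → i++
[i=6,j=2] A[i]=18<=B[j]=18 take 18 → i++
[i=7,j=2] A[i]=21>B[j]=18 take 18 → j++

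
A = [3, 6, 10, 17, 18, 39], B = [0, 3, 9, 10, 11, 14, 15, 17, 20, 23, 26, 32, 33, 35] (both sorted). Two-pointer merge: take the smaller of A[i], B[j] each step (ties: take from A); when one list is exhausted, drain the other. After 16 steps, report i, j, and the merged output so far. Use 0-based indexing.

i=5, j=11, merged so far=[0, 3, 3, 6, 9, 10, 10, 11, 14, 15, 17, 17, 18, 20, 23, 26]

[i=0,j=0] A[i]=3>B[j]=0 take 0 → j++
[i=0,j=1] A[i]=3<=B[j]=3 take 3 → i++
[i=1,j=1] A[i]=6>B[j]=3 take 3 → j++
[i=1,j=2] A[i]=6<=B[j]=9 take 6 → i++
[i=2,j=2] A[i]=10>B[j]=9 take 9 → j++
[i=2,j=3] A[i]=10<=B[j]=10 take 10 → i++
[i=3,j=3] A[i]=17>B[j]=10 take 10 → j++
[i=3,j=4] A[i]=17>B[j]=11 take 11 → j++
[i=3,j=5] A[i]=17>B[j]=14 take 14 → j++
[i=3,j=6] A[i]=17>B[j]=15 take 15 → j++
[i=3,j=7] A[i]=17<=B[j]=17 take 17 → i++
[i=4,j=7] A[i]=18>B[j]=17 take 17 → j++
[i=4,j=8] A[i]=18<=B[j]=20 take 18 → i++
[i=5,j=8] A[i]=39>B[j]=20 take 20 → j++
[i=5,j=9] A[i]=39>B[j]=23 take 23 → j++
[i=5,j=10] A[i]=39>B[j]=26 take 26 → j++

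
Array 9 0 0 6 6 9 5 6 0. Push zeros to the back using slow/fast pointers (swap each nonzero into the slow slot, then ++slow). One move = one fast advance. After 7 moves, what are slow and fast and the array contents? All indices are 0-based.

slow=5, fast=7, a=[9, 6, 6, 9, 5, 0, 0, 6, 0]

(s=0,f=0) a[fast]=9≠0 swap→a[0]=9 → slow++,fast++
(s=1,f=1) a[fast]=0 → fast++
(s=1,f=2) a[fast]=0 → fast++
(s=1,f=3) a[fast]=6≠0 swap→a[1]=6 → slow++,fast++
(s=2,f=4) a[fast]=6≠0 swap→a[2]=6 → slow++,fast++
(s=3,f=5) a[fast]=9≠0 swap→a[3]=9 → slow++,fast++
(s=4,f=6) a[fast]=5≠0 swap→a[4]=5 → slow++,fast++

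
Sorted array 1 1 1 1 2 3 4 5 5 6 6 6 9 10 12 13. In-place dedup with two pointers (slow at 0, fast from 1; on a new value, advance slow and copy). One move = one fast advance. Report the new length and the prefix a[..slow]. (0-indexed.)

length 10; prefix = [1, 2, 3, 4, 5, 6, 9, 10, 12, 13]

(s=0,f=1) a[fast]=1=a[slow] dup → fast++
(s=0,f=2) a[fast]=1=a[slow] dup → fast++
(s=0,f=3) a[fast]=1=a[slow] dup → fast++
(s=0,f=4) a[fast]=2≠a[slow]=1 write a[1]=2 → slow++,fast++
(s=1,f=5) a[fast]=3≠a[slow]=2 write a[2]=3 → slow++,fast++
(s=2,f=6) a[fast]=4≠a[slow]=3 write a[3]=4 → slow++,fast++
(s=3,f=7) a[fast]=5≠a[slow]=4 write a[4]=5 → slow++,fast++
(s=4,f=8) a[fast]=5=a[slow] dup → fast++
(s=4,f=9) a[fast]=6≠a[slow]=5 write a[5]=6 → slow++,fast++
(s=5,f=10) a[fast]=6=a[slow] dup → fast++
(s=5,f=11) a[fast]=6=a[slow] dup → fast++
(s=5,f=12) a[fast]=9≠a[slow]=6 write a[6]=9 → slow++,fast++
(s=6,f=13) a[fast]=10≠a[slow]=9 write a[7]=10 → slow++,fast++
(s=7,f=14) a[fast]=12≠a[slow]=10 write a[8]=12 → slow++,fast++
(s=8,f=15) a[fast]=13≠a[slow]=12 write a[9]=13 → slow++,fast++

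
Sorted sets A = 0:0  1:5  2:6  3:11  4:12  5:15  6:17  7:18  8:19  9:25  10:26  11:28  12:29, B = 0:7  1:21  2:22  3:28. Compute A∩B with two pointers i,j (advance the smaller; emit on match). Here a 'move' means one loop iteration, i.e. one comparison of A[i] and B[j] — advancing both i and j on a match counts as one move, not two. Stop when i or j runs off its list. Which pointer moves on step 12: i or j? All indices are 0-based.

i=0 j=0: 0<7, i++
i=1 j=0: 5<7, i++
i=2 j=0: 6<7, i++
i=3 j=0: 11>7, j++
i=3 j=1: 11<21, i++
i=4 j=1: 12<21, i++
i=5 j=1: 15<21, i++
i=6 j=1: 17<21, i++
i=7 j=1: 18<21, i++
i=8 j=1: 19<21, i++
i=9 j=1: 25>21, j++
i=9 j=2: 25>22, j++

j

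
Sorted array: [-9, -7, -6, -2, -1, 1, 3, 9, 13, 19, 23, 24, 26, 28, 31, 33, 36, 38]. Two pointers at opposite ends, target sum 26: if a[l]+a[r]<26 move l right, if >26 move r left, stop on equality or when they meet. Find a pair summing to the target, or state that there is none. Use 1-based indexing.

[1,18] -9+38=29 >26 → r--
[1,17] -9+36=27 >26 → r--
[1,16] -9+33=24 <26 → l++
[2,16] -7+33=26 → found

(-7, 33)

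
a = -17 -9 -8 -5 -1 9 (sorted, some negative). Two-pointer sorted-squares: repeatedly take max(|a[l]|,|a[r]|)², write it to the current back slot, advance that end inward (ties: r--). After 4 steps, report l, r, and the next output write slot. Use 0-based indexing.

[0,5] |-17|>|9| out[5]=289 → l++
[1,5] |-9|<=|9| out[4]=81 → r--
[1,4] |-9|>|-1| out[3]=81 → l++
[2,4] |-8|>|-1| out[2]=64 → l++

l=3, r=4, next write slot=1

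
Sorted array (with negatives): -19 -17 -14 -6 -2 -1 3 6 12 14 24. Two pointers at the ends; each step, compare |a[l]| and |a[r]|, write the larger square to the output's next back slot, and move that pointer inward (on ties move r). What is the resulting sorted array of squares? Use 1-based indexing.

l=1 r=11: |-19|<=|24| out[11]=576, r--
l=1 r=10: |-19|>|14| out[10]=361, l++
l=2 r=10: |-17|>|14| out[9]=289, l++
l=3 r=10: |-14|<=|14| out[8]=196, r--
l=3 r=9: |-14|>|12| out[7]=196, l++
l=4 r=9: |-6|<=|12| out[6]=144, r--
l=4 r=8: |-6|<=|6| out[5]=36, r--
l=4 r=7: |-6|>|3| out[4]=36, l++
l=5 r=7: |-2|<=|3| out[3]=9, r--
l=5 r=6: |-2|>|-1| out[2]=4, l++
l=6 r=6: |-1|<=|-1| out[1]=1, r--

[1, 4, 9, 36, 36, 144, 196, 196, 289, 361, 576]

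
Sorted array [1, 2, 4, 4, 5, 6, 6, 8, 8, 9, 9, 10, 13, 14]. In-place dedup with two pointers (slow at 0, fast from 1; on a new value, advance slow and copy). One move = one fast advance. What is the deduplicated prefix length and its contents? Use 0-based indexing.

slow=0 fast=1: a[fast]=2≠a[slow]=1 write a[1]=2, slow++,fast++
slow=1 fast=2: a[fast]=4≠a[slow]=2 write a[2]=4, slow++,fast++
slow=2 fast=3: a[fast]=4=a[slow] dup, fast++
slow=2 fast=4: a[fast]=5≠a[slow]=4 write a[3]=5, slow++,fast++
slow=3 fast=5: a[fast]=6≠a[slow]=5 write a[4]=6, slow++,fast++
slow=4 fast=6: a[fast]=6=a[slow] dup, fast++
slow=4 fast=7: a[fast]=8≠a[slow]=6 write a[5]=8, slow++,fast++
slow=5 fast=8: a[fast]=8=a[slow] dup, fast++
slow=5 fast=9: a[fast]=9≠a[slow]=8 write a[6]=9, slow++,fast++
slow=6 fast=10: a[fast]=9=a[slow] dup, fast++
slow=6 fast=11: a[fast]=10≠a[slow]=9 write a[7]=10, slow++,fast++
slow=7 fast=12: a[fast]=13≠a[slow]=10 write a[8]=13, slow++,fast++
slow=8 fast=13: a[fast]=14≠a[slow]=13 write a[9]=14, slow++,fast++

length 10; prefix = [1, 2, 4, 5, 6, 8, 9, 10, 13, 14]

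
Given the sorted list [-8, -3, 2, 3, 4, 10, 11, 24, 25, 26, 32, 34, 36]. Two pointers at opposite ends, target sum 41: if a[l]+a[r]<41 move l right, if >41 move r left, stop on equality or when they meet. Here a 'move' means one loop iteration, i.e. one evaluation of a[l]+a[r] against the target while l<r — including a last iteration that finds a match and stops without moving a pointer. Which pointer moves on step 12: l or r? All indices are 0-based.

[0,12] -8+36=28 <41 → l++
[1,12] -3+36=33 <41 → l++
[2,12] 2+36=38 <41 → l++
[3,12] 3+36=39 <41 → l++
[4,12] 4+36=40 <41 → l++
[5,12] 10+36=46 >41 → r--
[5,11] 10+34=44 >41 → r--
[5,10] 10+32=42 >41 → r--
[5,9] 10+26=36 <41 → l++
[6,9] 11+26=37 <41 → l++
[7,9] 24+26=50 >41 → r--
[7,8] 24+25=49 >41 → r--

r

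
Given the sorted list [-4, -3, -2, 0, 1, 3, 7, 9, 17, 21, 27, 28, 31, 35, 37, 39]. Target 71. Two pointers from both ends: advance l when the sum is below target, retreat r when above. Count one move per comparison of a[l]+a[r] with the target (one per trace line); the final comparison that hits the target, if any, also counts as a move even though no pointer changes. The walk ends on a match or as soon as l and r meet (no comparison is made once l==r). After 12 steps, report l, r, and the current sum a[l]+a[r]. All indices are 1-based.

l=13, r=16, sum=70

[1,16] -4+39=35 <71 → l++
[2,16] -3+39=36 <71 → l++
[3,16] -2+39=37 <71 → l++
[4,16] 0+39=39 <71 → l++
[5,16] 1+39=40 <71 → l++
[6,16] 3+39=42 <71 → l++
[7,16] 7+39=46 <71 → l++
[8,16] 9+39=48 <71 → l++
[9,16] 17+39=56 <71 → l++
[10,16] 21+39=60 <71 → l++
[11,16] 27+39=66 <71 → l++
[12,16] 28+39=67 <71 → l++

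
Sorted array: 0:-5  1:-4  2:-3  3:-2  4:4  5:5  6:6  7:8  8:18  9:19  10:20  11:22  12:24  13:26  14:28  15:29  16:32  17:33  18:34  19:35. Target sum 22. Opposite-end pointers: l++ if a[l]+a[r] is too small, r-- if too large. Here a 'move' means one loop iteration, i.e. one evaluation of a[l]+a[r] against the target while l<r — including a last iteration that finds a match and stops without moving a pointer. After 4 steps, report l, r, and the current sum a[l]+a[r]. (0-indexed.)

[0,19] -5+35=30 >22 → r--
[0,18] -5+34=29 >22 → r--
[0,17] -5+33=28 >22 → r--
[0,16] -5+32=27 >22 → r--

l=0, r=15, sum=24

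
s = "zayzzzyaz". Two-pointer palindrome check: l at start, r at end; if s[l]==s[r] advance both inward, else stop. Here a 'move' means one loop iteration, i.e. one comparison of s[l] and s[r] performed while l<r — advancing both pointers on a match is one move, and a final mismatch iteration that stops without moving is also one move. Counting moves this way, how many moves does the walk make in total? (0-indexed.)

[0,8] 'z'=='z' → l++,r--
[1,7] 'a'=='a' → l++,r--
[2,6] 'y'=='y' → l++,r--
[3,5] 'z'=='z' → l++,r--

4 moves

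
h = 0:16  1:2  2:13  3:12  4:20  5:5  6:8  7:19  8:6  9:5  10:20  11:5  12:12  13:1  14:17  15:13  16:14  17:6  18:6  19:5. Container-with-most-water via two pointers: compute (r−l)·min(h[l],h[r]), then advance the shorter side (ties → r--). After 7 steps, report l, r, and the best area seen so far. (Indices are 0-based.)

[0,19] min(16,5)*19=95 best=95 * → r--
[0,18] min(16,6)*18=108 best=108 * → r--
[0,17] min(16,6)*17=102 best=108 → r--
[0,16] min(16,14)*16=224 best=224 * → r--
[0,15] min(16,13)*15=195 best=224 → r--
[0,14] min(16,17)*14=224 best=224 → l++
[1,14] min(2,17)*13=26 best=224 → l++

l=2, r=14, best area=224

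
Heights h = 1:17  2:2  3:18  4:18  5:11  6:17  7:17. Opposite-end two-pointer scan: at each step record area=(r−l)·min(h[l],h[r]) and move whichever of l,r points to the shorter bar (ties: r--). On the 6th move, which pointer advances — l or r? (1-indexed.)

l=1 r=7: min(17,17)*6=102 best=102 *, r--
l=1 r=6: min(17,17)*5=85 best=102, r--
l=1 r=5: min(17,11)*4=44 best=102, r--
l=1 r=4: min(17,18)*3=51 best=102, l++
l=2 r=4: min(2,18)*2=4 best=102, l++
l=3 r=4: min(18,18)*1=18 best=102, r--

r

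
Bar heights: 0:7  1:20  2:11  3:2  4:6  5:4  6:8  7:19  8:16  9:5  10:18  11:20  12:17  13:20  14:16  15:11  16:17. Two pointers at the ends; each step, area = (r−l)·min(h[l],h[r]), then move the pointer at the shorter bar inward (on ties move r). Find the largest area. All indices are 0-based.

[0,16] min(7,17)*16=112 best=112 * → l++
[1,16] min(20,17)*15=255 best=255 * → r--
[1,15] min(20,11)*14=154 best=255 → r--
[1,14] min(20,16)*13=208 best=255 → r--
[1,13] min(20,20)*12=240 best=255 → r--
[1,12] min(20,17)*11=187 best=255 → r--
[1,11] min(20,20)*10=200 best=255 → r--
[1,10] min(20,18)*9=162 best=255 → r--
[1,9] min(20,5)*8=40 best=255 → r--
[1,8] min(20,16)*7=112 best=255 → r--
[1,7] min(20,19)*6=114 best=255 → r--
[1,6] min(20,8)*5=40 best=255 → r--
[1,5] min(20,4)*4=16 best=255 → r--
[1,4] min(20,6)*3=18 best=255 → r--
[1,3] min(20,2)*2=4 best=255 → r--
[1,2] min(20,11)*1=11 best=255 → r--

max area = 255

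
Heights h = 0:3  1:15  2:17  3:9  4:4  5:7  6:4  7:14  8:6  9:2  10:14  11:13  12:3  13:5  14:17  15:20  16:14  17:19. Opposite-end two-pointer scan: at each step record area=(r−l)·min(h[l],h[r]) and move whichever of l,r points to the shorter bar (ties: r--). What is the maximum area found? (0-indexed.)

max area = 255

l=0 r=17: min(3,19)*17=51 best=51 *, l++
l=1 r=17: min(15,19)*16=240 best=240 *, l++
l=2 r=17: min(17,19)*15=255 best=255 *, l++
l=3 r=17: min(9,19)*14=126 best=255, l++
l=4 r=17: min(4,19)*13=52 best=255, l++
l=5 r=17: min(7,19)*12=84 best=255, l++
l=6 r=17: min(4,19)*11=44 best=255, l++
l=7 r=17: min(14,19)*10=140 best=255, l++
l=8 r=17: min(6,19)*9=54 best=255, l++
l=9 r=17: min(2,19)*8=16 best=255, l++
l=10 r=17: min(14,19)*7=98 best=255, l++
l=11 r=17: min(13,19)*6=78 best=255, l++
l=12 r=17: min(3,19)*5=15 best=255, l++
l=13 r=17: min(5,19)*4=20 best=255, l++
l=14 r=17: min(17,19)*3=51 best=255, l++
l=15 r=17: min(20,19)*2=38 best=255, r--
l=15 r=16: min(20,14)*1=14 best=255, r--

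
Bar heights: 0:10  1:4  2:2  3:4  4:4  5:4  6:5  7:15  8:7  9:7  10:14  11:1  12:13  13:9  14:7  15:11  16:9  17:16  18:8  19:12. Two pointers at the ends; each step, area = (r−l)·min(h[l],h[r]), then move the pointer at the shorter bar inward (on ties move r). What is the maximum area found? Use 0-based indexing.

max area = 190

[0,19] min(10,12)*19=190 best=190 * → l++
[1,19] min(4,12)*18=72 best=190 → l++
[2,19] min(2,12)*17=34 best=190 → l++
[3,19] min(4,12)*16=64 best=190 → l++
[4,19] min(4,12)*15=60 best=190 → l++
[5,19] min(4,12)*14=56 best=190 → l++
[6,19] min(5,12)*13=65 best=190 → l++
[7,19] min(15,12)*12=144 best=190 → r--
[7,18] min(15,8)*11=88 best=190 → r--
[7,17] min(15,16)*10=150 best=190 → l++
[8,17] min(7,16)*9=63 best=190 → l++
[9,17] min(7,16)*8=56 best=190 → l++
[10,17] min(14,16)*7=98 best=190 → l++
[11,17] min(1,16)*6=6 best=190 → l++
[12,17] min(13,16)*5=65 best=190 → l++
[13,17] min(9,16)*4=36 best=190 → l++
[14,17] min(7,16)*3=21 best=190 → l++
[15,17] min(11,16)*2=22 best=190 → l++
[16,17] min(9,16)*1=9 best=190 → l++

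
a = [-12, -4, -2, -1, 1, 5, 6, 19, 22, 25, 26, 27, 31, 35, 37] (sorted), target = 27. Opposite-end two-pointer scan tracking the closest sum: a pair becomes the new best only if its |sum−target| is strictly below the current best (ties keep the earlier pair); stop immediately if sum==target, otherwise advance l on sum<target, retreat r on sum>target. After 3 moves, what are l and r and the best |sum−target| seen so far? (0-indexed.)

[0,14] -12+37=25 d=2 * → l++
[1,14] -4+37=33 d=6 → r--
[1,13] -4+35=31 d=4 → r--

l=1, r=12, best |Δ|=2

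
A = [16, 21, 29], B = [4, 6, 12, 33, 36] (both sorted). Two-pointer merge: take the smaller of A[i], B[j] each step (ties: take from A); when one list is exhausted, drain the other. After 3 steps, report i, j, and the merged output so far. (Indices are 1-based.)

i=1, j=4, merged so far=[4, 6, 12]

[i=1,j=1] A[i]=16>B[j]=4 take 4 → j++
[i=1,j=2] A[i]=16>B[j]=6 take 6 → j++
[i=1,j=3] A[i]=16>B[j]=12 take 12 → j++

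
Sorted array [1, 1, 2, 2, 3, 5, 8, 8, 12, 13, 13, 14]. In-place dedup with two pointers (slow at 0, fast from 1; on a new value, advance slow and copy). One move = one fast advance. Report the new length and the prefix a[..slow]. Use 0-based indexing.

length 8; prefix = [1, 2, 3, 5, 8, 12, 13, 14]

slow=0 fast=1: a[fast]=1=a[slow] dup, fast++
slow=0 fast=2: a[fast]=2≠a[slow]=1 write a[1]=2, slow++,fast++
slow=1 fast=3: a[fast]=2=a[slow] dup, fast++
slow=1 fast=4: a[fast]=3≠a[slow]=2 write a[2]=3, slow++,fast++
slow=2 fast=5: a[fast]=5≠a[slow]=3 write a[3]=5, slow++,fast++
slow=3 fast=6: a[fast]=8≠a[slow]=5 write a[4]=8, slow++,fast++
slow=4 fast=7: a[fast]=8=a[slow] dup, fast++
slow=4 fast=8: a[fast]=12≠a[slow]=8 write a[5]=12, slow++,fast++
slow=5 fast=9: a[fast]=13≠a[slow]=12 write a[6]=13, slow++,fast++
slow=6 fast=10: a[fast]=13=a[slow] dup, fast++
slow=6 fast=11: a[fast]=14≠a[slow]=13 write a[7]=14, slow++,fast++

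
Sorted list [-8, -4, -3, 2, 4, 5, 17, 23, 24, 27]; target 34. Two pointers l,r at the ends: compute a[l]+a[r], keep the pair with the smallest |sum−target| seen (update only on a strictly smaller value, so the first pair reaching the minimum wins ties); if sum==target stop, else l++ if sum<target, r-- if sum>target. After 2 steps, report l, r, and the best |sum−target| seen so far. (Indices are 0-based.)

[0,9] -8+27=19 d=15 * → l++
[1,9] -4+27=23 d=11 * → l++

l=2, r=9, best |Δ|=11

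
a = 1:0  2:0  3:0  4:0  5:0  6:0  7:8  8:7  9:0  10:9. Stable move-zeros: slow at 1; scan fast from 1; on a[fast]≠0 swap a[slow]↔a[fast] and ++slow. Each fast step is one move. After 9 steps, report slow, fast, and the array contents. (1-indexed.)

slow=1 fast=1: a[fast]=0, fast++
slow=1 fast=2: a[fast]=0, fast++
slow=1 fast=3: a[fast]=0, fast++
slow=1 fast=4: a[fast]=0, fast++
slow=1 fast=5: a[fast]=0, fast++
slow=1 fast=6: a[fast]=0, fast++
slow=1 fast=7: a[fast]=8≠0 swap→a[1]=8, slow++,fast++
slow=2 fast=8: a[fast]=7≠0 swap→a[2]=7, slow++,fast++
slow=3 fast=9: a[fast]=0, fast++

slow=3, fast=10, a=[8, 7, 0, 0, 0, 0, 0, 0, 0, 9]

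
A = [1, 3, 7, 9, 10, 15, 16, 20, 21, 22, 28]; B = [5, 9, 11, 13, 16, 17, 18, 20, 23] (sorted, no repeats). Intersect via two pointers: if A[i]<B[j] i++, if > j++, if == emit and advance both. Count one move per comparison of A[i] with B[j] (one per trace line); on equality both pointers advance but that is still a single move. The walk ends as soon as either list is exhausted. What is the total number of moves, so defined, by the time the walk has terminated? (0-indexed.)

[i=0,j=0] 1<5 → i++
[i=1,j=0] 3<5 → i++
[i=2,j=0] 7>5 → j++
[i=2,j=1] 7<9 → i++
[i=3,j=1] 9==9 emit → i++,j++
[i=4,j=2] 10<11 → i++
[i=5,j=2] 15>11 → j++
[i=5,j=3] 15>13 → j++
[i=5,j=4] 15<16 → i++
[i=6,j=4] 16==16 emit → i++,j++
[i=7,j=5] 20>17 → j++
[i=7,j=6] 20>18 → j++
[i=7,j=7] 20==20 emit → i++,j++
[i=8,j=8] 21<23 → i++
[i=9,j=8] 22<23 → i++
[i=10,j=8] 28>23 → j++

16 moves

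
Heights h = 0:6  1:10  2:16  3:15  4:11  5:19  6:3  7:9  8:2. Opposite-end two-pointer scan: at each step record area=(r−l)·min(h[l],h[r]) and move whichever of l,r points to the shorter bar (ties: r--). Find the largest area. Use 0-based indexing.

l=0 r=8: min(6,2)*8=16 best=16 *, r--
l=0 r=7: min(6,9)*7=42 best=42 *, l++
l=1 r=7: min(10,9)*6=54 best=54 *, r--
l=1 r=6: min(10,3)*5=15 best=54, r--
l=1 r=5: min(10,19)*4=40 best=54, l++
l=2 r=5: min(16,19)*3=48 best=54, l++
l=3 r=5: min(15,19)*2=30 best=54, l++
l=4 r=5: min(11,19)*1=11 best=54, l++

max area = 54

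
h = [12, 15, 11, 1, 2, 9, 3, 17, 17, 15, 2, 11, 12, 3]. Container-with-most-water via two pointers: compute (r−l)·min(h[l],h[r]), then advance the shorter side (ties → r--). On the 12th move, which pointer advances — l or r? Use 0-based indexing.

l

[0,13] min(12,3)*13=39 best=39 * → r--
[0,12] min(12,12)*12=144 best=144 * → r--
[0,11] min(12,11)*11=121 best=144 → r--
[0,10] min(12,2)*10=20 best=144 → r--
[0,9] min(12,15)*9=108 best=144 → l++
[1,9] min(15,15)*8=120 best=144 → r--
[1,8] min(15,17)*7=105 best=144 → l++
[2,8] min(11,17)*6=66 best=144 → l++
[3,8] min(1,17)*5=5 best=144 → l++
[4,8] min(2,17)*4=8 best=144 → l++
[5,8] min(9,17)*3=27 best=144 → l++
[6,8] min(3,17)*2=6 best=144 → l++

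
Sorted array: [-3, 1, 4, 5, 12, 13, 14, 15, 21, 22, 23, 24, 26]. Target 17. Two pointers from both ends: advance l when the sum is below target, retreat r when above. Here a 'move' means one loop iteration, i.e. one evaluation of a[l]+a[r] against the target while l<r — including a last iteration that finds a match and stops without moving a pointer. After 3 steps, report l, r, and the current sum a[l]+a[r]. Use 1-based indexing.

l=1, r=10, sum=19

l=1 r=13: -3+26=23 >17, r--
l=1 r=12: -3+24=21 >17, r--
l=1 r=11: -3+23=20 >17, r--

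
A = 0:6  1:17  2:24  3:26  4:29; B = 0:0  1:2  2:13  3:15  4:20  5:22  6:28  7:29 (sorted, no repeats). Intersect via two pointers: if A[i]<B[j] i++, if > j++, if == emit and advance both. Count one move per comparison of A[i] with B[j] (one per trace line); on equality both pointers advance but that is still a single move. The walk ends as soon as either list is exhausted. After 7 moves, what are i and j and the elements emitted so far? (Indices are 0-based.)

i=0 j=0: 6>0, j++
i=0 j=1: 6>2, j++
i=0 j=2: 6<13, i++
i=1 j=2: 17>13, j++
i=1 j=3: 17>15, j++
i=1 j=4: 17<20, i++
i=2 j=4: 24>20, j++

i=2, j=5, emitted=[]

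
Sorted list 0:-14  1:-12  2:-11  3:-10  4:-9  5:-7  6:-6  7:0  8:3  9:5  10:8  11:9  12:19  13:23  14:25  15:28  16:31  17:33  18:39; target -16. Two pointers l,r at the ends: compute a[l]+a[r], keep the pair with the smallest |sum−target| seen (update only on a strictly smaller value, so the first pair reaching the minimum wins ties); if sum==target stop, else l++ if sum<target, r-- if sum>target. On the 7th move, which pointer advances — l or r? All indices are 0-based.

l=0 r=18: -14+39=25 d=41 *, r--
l=0 r=17: -14+33=19 d=35 *, r--
l=0 r=16: -14+31=17 d=33 *, r--
l=0 r=15: -14+28=14 d=30 *, r--
l=0 r=14: -14+25=11 d=27 *, r--
l=0 r=13: -14+23=9 d=25 *, r--
l=0 r=12: -14+19=5 d=21 *, r--

r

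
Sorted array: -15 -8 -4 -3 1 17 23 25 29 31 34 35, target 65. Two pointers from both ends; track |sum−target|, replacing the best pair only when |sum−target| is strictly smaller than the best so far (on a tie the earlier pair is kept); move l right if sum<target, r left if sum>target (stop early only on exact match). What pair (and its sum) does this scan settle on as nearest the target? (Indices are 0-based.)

l=0 r=11: -15+35=20 d=45 *, l++
l=1 r=11: -8+35=27 d=38 *, l++
l=2 r=11: -4+35=31 d=34 *, l++
l=3 r=11: -3+35=32 d=33 *, l++
l=4 r=11: 1+35=36 d=29 *, l++
l=5 r=11: 17+35=52 d=13 *, l++
l=6 r=11: 23+35=58 d=7 *, l++
l=7 r=11: 25+35=60 d=5 *, l++
l=8 r=11: 29+35=64 d=1 *, l++
l=9 r=11: 31+35=66 d=1, r--
l=9 r=10: 31+34=65 d=0 *, stop

pair (31, 34) with sum 65 (|Δ|=0)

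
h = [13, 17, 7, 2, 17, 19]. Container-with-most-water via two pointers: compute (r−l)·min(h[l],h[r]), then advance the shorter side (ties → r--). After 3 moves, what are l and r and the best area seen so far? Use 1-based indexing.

l=4, r=6, best area=68

l=1 r=6: min(13,19)*5=65 best=65 *, l++
l=2 r=6: min(17,19)*4=68 best=68 *, l++
l=3 r=6: min(7,19)*3=21 best=68, l++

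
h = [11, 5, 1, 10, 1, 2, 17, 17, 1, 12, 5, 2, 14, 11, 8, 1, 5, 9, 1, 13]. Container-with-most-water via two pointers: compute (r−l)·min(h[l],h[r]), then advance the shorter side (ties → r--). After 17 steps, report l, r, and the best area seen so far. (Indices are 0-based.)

[0,19] min(11,13)*19=209 best=209 * → l++
[1,19] min(5,13)*18=90 best=209 → l++
[2,19] min(1,13)*17=17 best=209 → l++
[3,19] min(10,13)*16=160 best=209 → l++
[4,19] min(1,13)*15=15 best=209 → l++
[5,19] min(2,13)*14=28 best=209 → l++
[6,19] min(17,13)*13=169 best=209 → r--
[6,18] min(17,1)*12=12 best=209 → r--
[6,17] min(17,9)*11=99 best=209 → r--
[6,16] min(17,5)*10=50 best=209 → r--
[6,15] min(17,1)*9=9 best=209 → r--
[6,14] min(17,8)*8=64 best=209 → r--
[6,13] min(17,11)*7=77 best=209 → r--
[6,12] min(17,14)*6=84 best=209 → r--
[6,11] min(17,2)*5=10 best=209 → r--
[6,10] min(17,5)*4=20 best=209 → r--
[6,9] min(17,12)*3=36 best=209 → r--

l=6, r=8, best area=209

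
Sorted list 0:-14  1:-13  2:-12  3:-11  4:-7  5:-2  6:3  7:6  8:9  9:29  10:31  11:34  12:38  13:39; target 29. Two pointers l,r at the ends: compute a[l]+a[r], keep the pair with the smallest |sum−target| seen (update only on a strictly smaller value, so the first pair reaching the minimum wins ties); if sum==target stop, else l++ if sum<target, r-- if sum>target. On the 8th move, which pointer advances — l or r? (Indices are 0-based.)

l=0 r=13: -14+39=25 d=4 *, l++
l=1 r=13: -13+39=26 d=3 *, l++
l=2 r=13: -12+39=27 d=2 *, l++
l=3 r=13: -11+39=28 d=1 *, l++
l=4 r=13: -7+39=32 d=3, r--
l=4 r=12: -7+38=31 d=2, r--
l=4 r=11: -7+34=27 d=2, l++
l=5 r=11: -2+34=32 d=3, r--

r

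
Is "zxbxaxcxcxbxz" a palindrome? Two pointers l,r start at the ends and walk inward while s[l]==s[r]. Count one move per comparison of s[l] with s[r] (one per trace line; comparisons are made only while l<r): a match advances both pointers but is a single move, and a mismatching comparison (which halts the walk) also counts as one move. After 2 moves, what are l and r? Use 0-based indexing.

l=2, r=10

l=0 r=12: 'z'=='z', l++,r--
l=1 r=11: 'x'=='x', l++,r--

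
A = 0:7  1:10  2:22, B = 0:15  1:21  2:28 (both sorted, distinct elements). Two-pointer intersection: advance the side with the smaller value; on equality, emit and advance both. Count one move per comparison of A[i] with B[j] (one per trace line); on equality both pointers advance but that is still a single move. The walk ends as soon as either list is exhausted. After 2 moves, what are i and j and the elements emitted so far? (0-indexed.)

i=2, j=0, emitted=[]

i=0 j=0: 7<15, i++
i=1 j=0: 10<15, i++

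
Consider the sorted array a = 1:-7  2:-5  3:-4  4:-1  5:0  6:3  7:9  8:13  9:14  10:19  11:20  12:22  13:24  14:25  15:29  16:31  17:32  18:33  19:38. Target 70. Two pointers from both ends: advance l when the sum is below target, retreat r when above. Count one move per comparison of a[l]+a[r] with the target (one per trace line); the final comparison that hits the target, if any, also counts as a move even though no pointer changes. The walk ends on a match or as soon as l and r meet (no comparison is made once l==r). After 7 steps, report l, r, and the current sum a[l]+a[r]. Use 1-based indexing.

l=1 r=19: -7+38=31 <70, l++
l=2 r=19: -5+38=33 <70, l++
l=3 r=19: -4+38=34 <70, l++
l=4 r=19: -1+38=37 <70, l++
l=5 r=19: 0+38=38 <70, l++
l=6 r=19: 3+38=41 <70, l++
l=7 r=19: 9+38=47 <70, l++

l=8, r=19, sum=51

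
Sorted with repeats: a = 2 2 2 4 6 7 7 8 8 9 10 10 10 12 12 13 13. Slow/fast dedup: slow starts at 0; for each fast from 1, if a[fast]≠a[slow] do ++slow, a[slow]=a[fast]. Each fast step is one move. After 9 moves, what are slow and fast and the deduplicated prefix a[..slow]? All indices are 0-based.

slow=5, fast=10, prefix=[2, 4, 6, 7, 8, 9]

slow=0 fast=1: a[fast]=2=a[slow] dup, fast++
slow=0 fast=2: a[fast]=2=a[slow] dup, fast++
slow=0 fast=3: a[fast]=4≠a[slow]=2 write a[1]=4, slow++,fast++
slow=1 fast=4: a[fast]=6≠a[slow]=4 write a[2]=6, slow++,fast++
slow=2 fast=5: a[fast]=7≠a[slow]=6 write a[3]=7, slow++,fast++
slow=3 fast=6: a[fast]=7=a[slow] dup, fast++
slow=3 fast=7: a[fast]=8≠a[slow]=7 write a[4]=8, slow++,fast++
slow=4 fast=8: a[fast]=8=a[slow] dup, fast++
slow=4 fast=9: a[fast]=9≠a[slow]=8 write a[5]=9, slow++,fast++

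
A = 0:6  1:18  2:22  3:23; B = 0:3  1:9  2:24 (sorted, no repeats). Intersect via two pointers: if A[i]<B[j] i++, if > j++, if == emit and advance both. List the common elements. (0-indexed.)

[i=0,j=0] 6>3 → j++
[i=0,j=1] 6<9 → i++
[i=1,j=1] 18>9 → j++
[i=1,j=2] 18<24 → i++
[i=2,j=2] 22<24 → i++
[i=3,j=2] 23<24 → i++

intersection = []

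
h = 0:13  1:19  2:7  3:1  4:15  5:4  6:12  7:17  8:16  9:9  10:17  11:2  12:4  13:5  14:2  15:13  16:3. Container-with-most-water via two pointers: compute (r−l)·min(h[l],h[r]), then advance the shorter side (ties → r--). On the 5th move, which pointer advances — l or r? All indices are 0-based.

l=0 r=16: min(13,3)*16=48 best=48 *, r--
l=0 r=15: min(13,13)*15=195 best=195 *, r--
l=0 r=14: min(13,2)*14=28 best=195, r--
l=0 r=13: min(13,5)*13=65 best=195, r--
l=0 r=12: min(13,4)*12=48 best=195, r--

r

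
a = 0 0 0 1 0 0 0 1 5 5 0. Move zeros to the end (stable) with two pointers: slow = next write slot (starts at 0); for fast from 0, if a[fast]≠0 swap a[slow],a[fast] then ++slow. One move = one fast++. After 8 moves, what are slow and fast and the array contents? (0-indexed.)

(s=0,f=0) a[fast]=0 → fast++
(s=0,f=1) a[fast]=0 → fast++
(s=0,f=2) a[fast]=0 → fast++
(s=0,f=3) a[fast]=1≠0 swap→a[0]=1 → slow++,fast++
(s=1,f=4) a[fast]=0 → fast++
(s=1,f=5) a[fast]=0 → fast++
(s=1,f=6) a[fast]=0 → fast++
(s=1,f=7) a[fast]=1≠0 swap→a[1]=1 → slow++,fast++

slow=2, fast=8, a=[1, 1, 0, 0, 0, 0, 0, 0, 5, 5, 0]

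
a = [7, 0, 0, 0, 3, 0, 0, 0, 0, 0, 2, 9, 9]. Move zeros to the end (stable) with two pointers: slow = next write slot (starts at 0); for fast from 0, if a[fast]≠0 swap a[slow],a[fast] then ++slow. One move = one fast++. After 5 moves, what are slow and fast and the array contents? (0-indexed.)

slow=0 fast=0: a[fast]=7≠0 swap→a[0]=7, slow++,fast++
slow=1 fast=1: a[fast]=0, fast++
slow=1 fast=2: a[fast]=0, fast++
slow=1 fast=3: a[fast]=0, fast++
slow=1 fast=4: a[fast]=3≠0 swap→a[1]=3, slow++,fast++

slow=2, fast=5, a=[7, 3, 0, 0, 0, 0, 0, 0, 0, 0, 2, 9, 9]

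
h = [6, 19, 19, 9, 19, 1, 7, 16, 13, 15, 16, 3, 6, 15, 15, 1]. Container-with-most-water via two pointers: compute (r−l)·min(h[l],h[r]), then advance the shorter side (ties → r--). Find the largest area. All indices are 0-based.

[0,15] min(6,1)*15=15 best=15 * → r--
[0,14] min(6,15)*14=84 best=84 * → l++
[1,14] min(19,15)*13=195 best=195 * → r--
[1,13] min(19,15)*12=180 best=195 → r--
[1,12] min(19,6)*11=66 best=195 → r--
[1,11] min(19,3)*10=30 best=195 → r--
[1,10] min(19,16)*9=144 best=195 → r--
[1,9] min(19,15)*8=120 best=195 → r--
[1,8] min(19,13)*7=91 best=195 → r--
[1,7] min(19,16)*6=96 best=195 → r--
[1,6] min(19,7)*5=35 best=195 → r--
[1,5] min(19,1)*4=4 best=195 → r--
[1,4] min(19,19)*3=57 best=195 → r--
[1,3] min(19,9)*2=18 best=195 → r--
[1,2] min(19,19)*1=19 best=195 → r--

max area = 195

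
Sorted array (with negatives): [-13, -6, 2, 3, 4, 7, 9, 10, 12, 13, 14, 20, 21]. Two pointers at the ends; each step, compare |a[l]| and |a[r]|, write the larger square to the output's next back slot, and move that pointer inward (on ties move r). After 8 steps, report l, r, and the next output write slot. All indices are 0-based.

l=1, r=5, next write slot=4

l=0 r=12: |-13|<=|21| out[12]=441, r--
l=0 r=11: |-13|<=|20| out[11]=400, r--
l=0 r=10: |-13|<=|14| out[10]=196, r--
l=0 r=9: |-13|<=|13| out[9]=169, r--
l=0 r=8: |-13|>|12| out[8]=169, l++
l=1 r=8: |-6|<=|12| out[7]=144, r--
l=1 r=7: |-6|<=|10| out[6]=100, r--
l=1 r=6: |-6|<=|9| out[5]=81, r--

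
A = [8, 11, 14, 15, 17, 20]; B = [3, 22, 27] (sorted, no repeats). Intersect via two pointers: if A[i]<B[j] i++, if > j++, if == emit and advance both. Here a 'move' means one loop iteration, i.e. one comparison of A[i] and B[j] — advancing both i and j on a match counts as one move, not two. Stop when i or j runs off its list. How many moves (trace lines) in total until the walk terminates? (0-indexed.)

[i=0,j=0] 8>3 → j++
[i=0,j=1] 8<22 → i++
[i=1,j=1] 11<22 → i++
[i=2,j=1] 14<22 → i++
[i=3,j=1] 15<22 → i++
[i=4,j=1] 17<22 → i++
[i=5,j=1] 20<22 → i++

7 moves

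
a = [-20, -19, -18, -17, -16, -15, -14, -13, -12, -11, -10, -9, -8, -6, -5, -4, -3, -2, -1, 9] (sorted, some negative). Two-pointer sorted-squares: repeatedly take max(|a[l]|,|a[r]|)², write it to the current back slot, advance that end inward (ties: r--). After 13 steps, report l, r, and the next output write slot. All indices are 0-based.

l=12, r=18, next write slot=6

l=0 r=19: |-20|>|9| out[19]=400, l++
l=1 r=19: |-19|>|9| out[18]=361, l++
l=2 r=19: |-18|>|9| out[17]=324, l++
l=3 r=19: |-17|>|9| out[16]=289, l++
l=4 r=19: |-16|>|9| out[15]=256, l++
l=5 r=19: |-15|>|9| out[14]=225, l++
l=6 r=19: |-14|>|9| out[13]=196, l++
l=7 r=19: |-13|>|9| out[12]=169, l++
l=8 r=19: |-12|>|9| out[11]=144, l++
l=9 r=19: |-11|>|9| out[10]=121, l++
l=10 r=19: |-10|>|9| out[9]=100, l++
l=11 r=19: |-9|<=|9| out[8]=81, r--
l=11 r=18: |-9|>|-1| out[7]=81, l++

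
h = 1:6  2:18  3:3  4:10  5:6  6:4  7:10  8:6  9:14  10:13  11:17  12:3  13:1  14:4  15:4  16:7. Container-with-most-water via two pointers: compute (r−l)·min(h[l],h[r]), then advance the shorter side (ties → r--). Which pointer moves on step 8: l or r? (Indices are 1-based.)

l=1 r=16: min(6,7)*15=90 best=90 *, l++
l=2 r=16: min(18,7)*14=98 best=98 *, r--
l=2 r=15: min(18,4)*13=52 best=98, r--
l=2 r=14: min(18,4)*12=48 best=98, r--
l=2 r=13: min(18,1)*11=11 best=98, r--
l=2 r=12: min(18,3)*10=30 best=98, r--
l=2 r=11: min(18,17)*9=153 best=153 *, r--
l=2 r=10: min(18,13)*8=104 best=153, r--

r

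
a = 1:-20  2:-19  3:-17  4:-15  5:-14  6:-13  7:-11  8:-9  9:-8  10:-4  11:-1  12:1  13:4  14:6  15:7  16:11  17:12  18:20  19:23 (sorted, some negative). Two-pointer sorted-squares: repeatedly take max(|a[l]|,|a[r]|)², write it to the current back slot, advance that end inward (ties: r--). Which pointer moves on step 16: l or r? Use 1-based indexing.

r

l=1 r=19: |-20|<=|23| out[19]=529, r--
l=1 r=18: |-20|<=|20| out[18]=400, r--
l=1 r=17: |-20|>|12| out[17]=400, l++
l=2 r=17: |-19|>|12| out[16]=361, l++
l=3 r=17: |-17|>|12| out[15]=289, l++
l=4 r=17: |-15|>|12| out[14]=225, l++
l=5 r=17: |-14|>|12| out[13]=196, l++
l=6 r=17: |-13|>|12| out[12]=169, l++
l=7 r=17: |-11|<=|12| out[11]=144, r--
l=7 r=16: |-11|<=|11| out[10]=121, r--
l=7 r=15: |-11|>|7| out[9]=121, l++
l=8 r=15: |-9|>|7| out[8]=81, l++
l=9 r=15: |-8|>|7| out[7]=64, l++
l=10 r=15: |-4|<=|7| out[6]=49, r--
l=10 r=14: |-4|<=|6| out[5]=36, r--
l=10 r=13: |-4|<=|4| out[4]=16, r--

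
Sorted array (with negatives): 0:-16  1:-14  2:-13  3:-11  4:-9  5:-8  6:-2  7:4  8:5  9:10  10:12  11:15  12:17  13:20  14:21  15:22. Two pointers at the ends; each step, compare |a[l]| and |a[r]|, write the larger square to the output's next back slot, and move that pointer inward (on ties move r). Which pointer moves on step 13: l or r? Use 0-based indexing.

l=0 r=15: |-16|<=|22| out[15]=484, r--
l=0 r=14: |-16|<=|21| out[14]=441, r--
l=0 r=13: |-16|<=|20| out[13]=400, r--
l=0 r=12: |-16|<=|17| out[12]=289, r--
l=0 r=11: |-16|>|15| out[11]=256, l++
l=1 r=11: |-14|<=|15| out[10]=225, r--
l=1 r=10: |-14|>|12| out[9]=196, l++
l=2 r=10: |-13|>|12| out[8]=169, l++
l=3 r=10: |-11|<=|12| out[7]=144, r--
l=3 r=9: |-11|>|10| out[6]=121, l++
l=4 r=9: |-9|<=|10| out[5]=100, r--
l=4 r=8: |-9|>|5| out[4]=81, l++
l=5 r=8: |-8|>|5| out[3]=64, l++

l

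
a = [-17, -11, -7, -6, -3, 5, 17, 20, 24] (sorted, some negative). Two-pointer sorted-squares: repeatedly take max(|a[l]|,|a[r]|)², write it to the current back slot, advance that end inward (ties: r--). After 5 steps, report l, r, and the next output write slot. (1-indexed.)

[1,9] |-17|<=|24| out[9]=576 → r--
[1,8] |-17|<=|20| out[8]=400 → r--
[1,7] |-17|<=|17| out[7]=289 → r--
[1,6] |-17|>|5| out[6]=289 → l++
[2,6] |-11|>|5| out[5]=121 → l++

l=3, r=6, next write slot=4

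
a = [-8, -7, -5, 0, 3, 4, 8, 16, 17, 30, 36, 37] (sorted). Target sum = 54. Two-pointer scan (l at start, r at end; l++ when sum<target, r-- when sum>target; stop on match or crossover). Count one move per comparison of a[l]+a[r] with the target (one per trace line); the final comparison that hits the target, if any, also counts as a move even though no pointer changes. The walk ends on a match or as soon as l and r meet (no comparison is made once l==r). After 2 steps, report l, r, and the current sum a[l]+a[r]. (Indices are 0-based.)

l=2, r=11, sum=32

l=0 r=11: -8+37=29 <54, l++
l=1 r=11: -7+37=30 <54, l++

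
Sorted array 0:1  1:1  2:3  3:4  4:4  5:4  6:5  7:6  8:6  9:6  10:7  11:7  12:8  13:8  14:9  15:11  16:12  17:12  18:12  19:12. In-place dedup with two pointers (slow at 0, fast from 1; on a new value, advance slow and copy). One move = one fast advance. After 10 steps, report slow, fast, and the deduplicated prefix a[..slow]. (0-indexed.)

(s=0,f=1) a[fast]=1=a[slow] dup → fast++
(s=0,f=2) a[fast]=3≠a[slow]=1 write a[1]=3 → slow++,fast++
(s=1,f=3) a[fast]=4≠a[slow]=3 write a[2]=4 → slow++,fast++
(s=2,f=4) a[fast]=4=a[slow] dup → fast++
(s=2,f=5) a[fast]=4=a[slow] dup → fast++
(s=2,f=6) a[fast]=5≠a[slow]=4 write a[3]=5 → slow++,fast++
(s=3,f=7) a[fast]=6≠a[slow]=5 write a[4]=6 → slow++,fast++
(s=4,f=8) a[fast]=6=a[slow] dup → fast++
(s=4,f=9) a[fast]=6=a[slow] dup → fast++
(s=4,f=10) a[fast]=7≠a[slow]=6 write a[5]=7 → slow++,fast++

slow=5, fast=11, prefix=[1, 3, 4, 5, 6, 7]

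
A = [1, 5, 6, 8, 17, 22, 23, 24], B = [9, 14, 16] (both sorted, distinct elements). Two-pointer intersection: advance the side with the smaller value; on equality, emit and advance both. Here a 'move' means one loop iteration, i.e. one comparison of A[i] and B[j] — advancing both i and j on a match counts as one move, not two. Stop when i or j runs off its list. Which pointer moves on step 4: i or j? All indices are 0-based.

i=0 j=0: 1<9, i++
i=1 j=0: 5<9, i++
i=2 j=0: 6<9, i++
i=3 j=0: 8<9, i++

i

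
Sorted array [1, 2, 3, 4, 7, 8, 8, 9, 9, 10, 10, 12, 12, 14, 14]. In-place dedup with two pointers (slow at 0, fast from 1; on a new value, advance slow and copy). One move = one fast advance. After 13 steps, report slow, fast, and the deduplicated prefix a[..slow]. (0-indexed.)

slow=0 fast=1: a[fast]=2≠a[slow]=1 write a[1]=2, slow++,fast++
slow=1 fast=2: a[fast]=3≠a[slow]=2 write a[2]=3, slow++,fast++
slow=2 fast=3: a[fast]=4≠a[slow]=3 write a[3]=4, slow++,fast++
slow=3 fast=4: a[fast]=7≠a[slow]=4 write a[4]=7, slow++,fast++
slow=4 fast=5: a[fast]=8≠a[slow]=7 write a[5]=8, slow++,fast++
slow=5 fast=6: a[fast]=8=a[slow] dup, fast++
slow=5 fast=7: a[fast]=9≠a[slow]=8 write a[6]=9, slow++,fast++
slow=6 fast=8: a[fast]=9=a[slow] dup, fast++
slow=6 fast=9: a[fast]=10≠a[slow]=9 write a[7]=10, slow++,fast++
slow=7 fast=10: a[fast]=10=a[slow] dup, fast++
slow=7 fast=11: a[fast]=12≠a[slow]=10 write a[8]=12, slow++,fast++
slow=8 fast=12: a[fast]=12=a[slow] dup, fast++
slow=8 fast=13: a[fast]=14≠a[slow]=12 write a[9]=14, slow++,fast++

slow=9, fast=14, prefix=[1, 2, 3, 4, 7, 8, 9, 10, 12, 14]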